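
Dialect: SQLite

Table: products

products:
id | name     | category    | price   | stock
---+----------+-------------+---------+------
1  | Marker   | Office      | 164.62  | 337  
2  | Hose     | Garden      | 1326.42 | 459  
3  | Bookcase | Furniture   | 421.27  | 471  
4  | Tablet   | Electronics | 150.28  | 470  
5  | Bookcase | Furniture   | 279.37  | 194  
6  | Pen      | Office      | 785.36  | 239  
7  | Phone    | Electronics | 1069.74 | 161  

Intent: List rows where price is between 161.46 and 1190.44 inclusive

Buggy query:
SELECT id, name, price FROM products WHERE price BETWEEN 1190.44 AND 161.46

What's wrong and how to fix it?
Bug: BETWEEN expects the lower bound first; with 1190.44 AND 161.46 the range is empty

Fix: Swap the bounds so the smaller value comes first

Corrected query:
SELECT id, name, price FROM products WHERE price BETWEEN 161.46 AND 1190.44

Result:
id | name     | price  
---+----------+--------
1  | Marker   | 164.62 
3  | Bookcase | 421.27 
5  | Bookcase | 279.37 
6  | Pen      | 785.36 
7  | Phone    | 1069.74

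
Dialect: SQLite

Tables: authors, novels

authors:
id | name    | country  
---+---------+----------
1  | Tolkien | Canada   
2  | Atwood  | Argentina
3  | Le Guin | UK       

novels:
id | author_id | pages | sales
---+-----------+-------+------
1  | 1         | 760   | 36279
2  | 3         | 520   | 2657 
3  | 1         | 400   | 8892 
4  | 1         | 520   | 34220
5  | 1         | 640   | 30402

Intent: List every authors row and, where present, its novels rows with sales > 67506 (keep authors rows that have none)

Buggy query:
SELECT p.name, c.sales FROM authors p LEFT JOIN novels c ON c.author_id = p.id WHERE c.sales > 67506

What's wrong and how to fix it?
Bug: Filtering c.sales in WHERE discards the NULL rows produced by LEFT JOIN, turning it into an inner join

Fix: Move the right-table condition into the ON clause so unmatched parents are kept

Corrected query:
SELECT p.name, c.sales FROM authors p LEFT JOIN novels c ON c.author_id = p.id AND c.sales > 67506

Result:
name    | sales
--------+------
Tolkien | NULL 
Atwood  | NULL 
Le Guin | NULL 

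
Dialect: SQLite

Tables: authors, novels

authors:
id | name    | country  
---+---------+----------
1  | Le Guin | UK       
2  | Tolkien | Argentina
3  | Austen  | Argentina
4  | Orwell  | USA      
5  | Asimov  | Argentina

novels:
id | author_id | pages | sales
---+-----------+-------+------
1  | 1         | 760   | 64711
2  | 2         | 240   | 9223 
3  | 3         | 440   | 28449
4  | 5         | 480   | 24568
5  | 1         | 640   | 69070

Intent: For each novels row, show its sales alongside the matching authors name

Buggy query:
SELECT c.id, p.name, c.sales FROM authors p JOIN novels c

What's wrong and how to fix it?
Bug: JOIN with no ON clause produces a cartesian product; every novels row pairs with every authors row

Fix: Specify the join condition linking the foreign key to the parent id

Corrected query:
SELECT c.id, p.name, c.sales FROM authors p JOIN novels c ON c.author_id = p.id

Result:
id | name    | sales
---+---------+------
1  | Le Guin | 64711
2  | Tolkien | 9223 
3  | Austen  | 28449
4  | Asimov  | 24568
5  | Le Guin | 69070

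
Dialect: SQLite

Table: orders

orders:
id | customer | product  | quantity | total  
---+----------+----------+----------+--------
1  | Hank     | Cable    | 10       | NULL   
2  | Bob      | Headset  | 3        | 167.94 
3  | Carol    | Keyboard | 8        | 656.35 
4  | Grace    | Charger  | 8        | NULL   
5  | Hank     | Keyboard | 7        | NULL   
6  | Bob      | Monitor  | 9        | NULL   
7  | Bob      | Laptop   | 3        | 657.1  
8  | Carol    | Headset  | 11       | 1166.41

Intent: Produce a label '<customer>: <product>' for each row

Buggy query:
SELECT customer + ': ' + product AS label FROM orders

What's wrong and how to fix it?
Bug: SQLite uses || for string concatenation; + coerces text to numbers (yielding 0)

Fix: Replace + with || to concatenate text

Corrected query:
SELECT customer || ': ' || product AS label FROM orders

Result:
label          
---------------
Hank: Cable    
Bob: Headset   
Carol: Keyboard
Grace: Charger 
Hank: Keyboard 
Bob: Monitor   
Bob: Laptop    
Carol: Headset 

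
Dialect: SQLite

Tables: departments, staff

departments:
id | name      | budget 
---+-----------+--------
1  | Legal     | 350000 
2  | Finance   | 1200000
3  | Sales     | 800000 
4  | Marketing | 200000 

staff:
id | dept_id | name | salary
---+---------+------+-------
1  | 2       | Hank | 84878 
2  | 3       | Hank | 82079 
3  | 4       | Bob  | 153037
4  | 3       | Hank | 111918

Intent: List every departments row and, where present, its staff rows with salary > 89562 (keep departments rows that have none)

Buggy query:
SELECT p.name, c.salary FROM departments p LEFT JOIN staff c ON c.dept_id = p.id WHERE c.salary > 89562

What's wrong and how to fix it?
Bug: A WHERE condition on the right-hand table after LEFT JOIN drops unmatched parents

Fix: Put 'c.salary > 89562' in the JOIN's ON clause instead of WHERE

Corrected query:
SELECT p.name, c.salary FROM departments p LEFT JOIN staff c ON c.dept_id = p.id AND c.salary > 89562

Result:
name      | salary
----------+-------
Legal     | NULL  
Finance   | NULL  
Sales     | 111918
Marketing | 153037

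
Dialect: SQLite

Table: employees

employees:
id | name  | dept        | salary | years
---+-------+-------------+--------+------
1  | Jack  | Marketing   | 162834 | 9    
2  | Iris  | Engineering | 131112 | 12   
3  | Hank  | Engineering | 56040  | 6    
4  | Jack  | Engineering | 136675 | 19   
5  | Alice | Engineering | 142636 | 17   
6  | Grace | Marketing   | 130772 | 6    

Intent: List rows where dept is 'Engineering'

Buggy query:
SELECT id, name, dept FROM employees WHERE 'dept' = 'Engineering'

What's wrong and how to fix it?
Bug: Single quotes denote string literals in SQL; the column name is being compared as a constant string

Fix: Reference the column as dept without single quotes

Corrected query:
SELECT id, name, dept FROM employees WHERE dept = 'Engineering'

Result:
id | name  | dept       
---+-------+------------
2  | Iris  | Engineering
3  | Hank  | Engineering
4  | Jack  | Engineering
5  | Alice | Engineering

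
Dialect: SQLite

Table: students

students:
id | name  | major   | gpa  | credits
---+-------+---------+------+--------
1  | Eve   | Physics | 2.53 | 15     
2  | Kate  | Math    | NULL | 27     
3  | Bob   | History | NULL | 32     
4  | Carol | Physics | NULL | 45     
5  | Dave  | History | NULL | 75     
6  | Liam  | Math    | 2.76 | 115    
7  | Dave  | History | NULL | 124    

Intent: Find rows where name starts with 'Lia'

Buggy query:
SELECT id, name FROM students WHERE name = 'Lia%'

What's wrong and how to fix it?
Bug: '=' compares the literal string including the % character; pattern matching needs LIKE

Fix: Replace '=' with LIKE so 'Lia%' is treated as a pattern

Corrected query:
SELECT id, name FROM students WHERE name LIKE 'Lia%'

Result:
id | name
---+-----
6  | Liam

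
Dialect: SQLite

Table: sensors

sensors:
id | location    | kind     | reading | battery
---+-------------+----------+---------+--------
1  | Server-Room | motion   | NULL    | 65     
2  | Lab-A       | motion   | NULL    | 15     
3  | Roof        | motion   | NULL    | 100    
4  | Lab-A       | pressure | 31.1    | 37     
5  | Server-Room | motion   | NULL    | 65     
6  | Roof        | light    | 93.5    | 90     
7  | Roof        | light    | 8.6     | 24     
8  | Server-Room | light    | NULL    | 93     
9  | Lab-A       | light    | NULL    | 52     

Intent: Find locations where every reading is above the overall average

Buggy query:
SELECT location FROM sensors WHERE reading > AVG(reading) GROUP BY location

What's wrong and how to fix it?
Bug: WHERE evaluates per row before aggregation, so AVG() is unavailable

Fix: Use a subquery for AVG and a HAVING MIN(...) filter so the condition holds for every row in the group

Corrected query:
SELECT location FROM sensors GROUP BY location HAVING MIN(reading) > (SELECT AVG(reading) FROM sensors)

Result:
(no rows)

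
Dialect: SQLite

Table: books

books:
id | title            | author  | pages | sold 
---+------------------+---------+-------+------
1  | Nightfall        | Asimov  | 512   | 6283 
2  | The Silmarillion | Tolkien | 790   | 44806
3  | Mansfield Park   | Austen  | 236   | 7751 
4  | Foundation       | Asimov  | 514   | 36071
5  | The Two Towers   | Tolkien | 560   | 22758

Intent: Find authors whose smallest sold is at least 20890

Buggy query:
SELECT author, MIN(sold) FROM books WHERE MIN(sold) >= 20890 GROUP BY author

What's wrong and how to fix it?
Bug: Aggregates like MIN are computed per group after WHERE runs

Fix: Replace WHERE with HAVING after the GROUP BY

Corrected query:
SELECT author, MIN(sold) FROM books GROUP BY author HAVING MIN(sold) >= 20890

Result:
author  | MIN(sold)
--------+----------
Tolkien | 22758    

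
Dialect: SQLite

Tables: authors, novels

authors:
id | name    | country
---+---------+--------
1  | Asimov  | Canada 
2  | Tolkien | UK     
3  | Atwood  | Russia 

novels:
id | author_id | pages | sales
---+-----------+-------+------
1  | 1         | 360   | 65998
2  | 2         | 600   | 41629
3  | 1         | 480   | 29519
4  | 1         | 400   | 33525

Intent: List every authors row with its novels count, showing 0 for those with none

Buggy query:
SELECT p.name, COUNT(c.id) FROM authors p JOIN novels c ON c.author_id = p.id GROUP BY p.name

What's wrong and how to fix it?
Bug: INNER JOIN drops authors rows that have no matching novels rows

Fix: Switch to LEFT JOIN to retain unmatched parent rows

Corrected query:
SELECT p.name, COUNT(c.id) FROM authors p LEFT JOIN novels c ON c.author_id = p.id GROUP BY p.name

Result:
name    | COUNT(c.id)
--------+------------
Asimov  | 3          
Atwood  | 0          
Tolkien | 1          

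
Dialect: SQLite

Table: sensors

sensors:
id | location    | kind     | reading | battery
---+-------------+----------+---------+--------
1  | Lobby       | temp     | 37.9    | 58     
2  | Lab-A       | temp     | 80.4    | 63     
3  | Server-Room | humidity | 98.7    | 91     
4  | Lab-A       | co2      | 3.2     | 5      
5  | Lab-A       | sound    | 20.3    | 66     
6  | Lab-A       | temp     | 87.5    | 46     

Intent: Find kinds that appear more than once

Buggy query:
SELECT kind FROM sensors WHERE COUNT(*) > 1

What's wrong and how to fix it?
Bug: COUNT(*) is an aggregate and cannot be used in WHERE

Fix: Group first, then use HAVING for the count condition

Corrected query:
SELECT kind FROM sensors GROUP BY kind HAVING COUNT(*) > 1

Result:
kind
----
temp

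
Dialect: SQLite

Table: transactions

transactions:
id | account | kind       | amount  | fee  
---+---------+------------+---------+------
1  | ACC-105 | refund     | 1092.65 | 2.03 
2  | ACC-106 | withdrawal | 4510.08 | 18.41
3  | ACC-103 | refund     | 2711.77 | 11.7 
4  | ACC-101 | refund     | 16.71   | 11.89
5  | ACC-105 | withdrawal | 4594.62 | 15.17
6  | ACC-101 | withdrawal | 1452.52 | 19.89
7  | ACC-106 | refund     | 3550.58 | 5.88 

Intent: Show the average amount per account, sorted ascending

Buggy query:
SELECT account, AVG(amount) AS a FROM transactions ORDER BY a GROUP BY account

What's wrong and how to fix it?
Bug: GROUP BY must precede ORDER BY

Fix: Move ORDER BY to the end, after GROUP BY

Corrected query:
SELECT account, AVG(amount) AS a FROM transactions GROUP BY account ORDER BY a

Result:
account | a       
--------+---------
ACC-101 | 734.615 
ACC-103 | 2711.77 
ACC-105 | 2843.635
ACC-106 | 4030.33 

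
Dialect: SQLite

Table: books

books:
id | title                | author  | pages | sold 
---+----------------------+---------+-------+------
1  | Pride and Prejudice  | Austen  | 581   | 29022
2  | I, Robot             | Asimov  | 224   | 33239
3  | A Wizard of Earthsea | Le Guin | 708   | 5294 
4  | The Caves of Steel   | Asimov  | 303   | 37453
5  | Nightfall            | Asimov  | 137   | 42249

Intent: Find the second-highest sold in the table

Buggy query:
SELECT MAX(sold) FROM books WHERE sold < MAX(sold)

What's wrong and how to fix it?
Bug: MAX(sold) on the right of the comparison is an aggregate-in-WHERE error

Fix: Put the inner MAX in a scalar subquery

Corrected query:
SELECT MAX(sold) FROM books WHERE sold < (SELECT MAX(sold) FROM books)

Result:
MAX(sold)
---------
37453    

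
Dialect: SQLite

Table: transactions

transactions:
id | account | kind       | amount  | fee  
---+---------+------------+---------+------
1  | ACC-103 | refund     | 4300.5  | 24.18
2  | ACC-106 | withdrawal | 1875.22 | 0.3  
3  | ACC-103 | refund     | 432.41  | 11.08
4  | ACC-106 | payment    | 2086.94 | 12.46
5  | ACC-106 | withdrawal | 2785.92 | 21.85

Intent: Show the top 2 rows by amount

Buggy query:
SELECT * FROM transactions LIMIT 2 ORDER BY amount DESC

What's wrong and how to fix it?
Bug: LIMIT must come after ORDER BY

Fix: Sort with ORDER BY, then apply LIMIT

Corrected query:
SELECT * FROM transactions ORDER BY amount DESC LIMIT 2

Result:
id | account | kind       | amount  | fee  
---+---------+------------+---------+------
1  | ACC-103 | refund     | 4300.5  | 24.18
5  | ACC-106 | withdrawal | 2785.92 | 21.85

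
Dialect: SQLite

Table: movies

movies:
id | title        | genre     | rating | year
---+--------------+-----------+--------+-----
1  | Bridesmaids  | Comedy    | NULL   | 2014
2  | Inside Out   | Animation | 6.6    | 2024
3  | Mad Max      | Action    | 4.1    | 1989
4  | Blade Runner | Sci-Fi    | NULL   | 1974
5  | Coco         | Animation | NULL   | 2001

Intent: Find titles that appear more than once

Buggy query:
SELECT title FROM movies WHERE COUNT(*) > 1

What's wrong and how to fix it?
Bug: WHERE can't reference COUNT(*); aggregates are computed after WHERE

Fix: Group first, then use HAVING for the count condition

Corrected query:
SELECT title FROM movies GROUP BY title HAVING COUNT(*) > 1

Result:
(no rows)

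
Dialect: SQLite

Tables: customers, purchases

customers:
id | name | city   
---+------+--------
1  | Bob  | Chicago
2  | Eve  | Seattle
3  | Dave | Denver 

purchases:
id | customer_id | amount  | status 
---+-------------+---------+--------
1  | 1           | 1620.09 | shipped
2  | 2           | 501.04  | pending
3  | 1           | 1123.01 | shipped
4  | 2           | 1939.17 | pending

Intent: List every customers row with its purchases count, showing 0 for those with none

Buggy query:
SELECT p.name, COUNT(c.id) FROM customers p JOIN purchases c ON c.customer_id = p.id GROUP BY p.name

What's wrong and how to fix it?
Bug: INNER JOIN drops customers rows that have no matching purchases rows

Fix: Use LEFT JOIN so parents without children still appear (COUNT(c.id) gives 0)

Corrected query:
SELECT p.name, COUNT(c.id) FROM customers p LEFT JOIN purchases c ON c.customer_id = p.id GROUP BY p.name

Result:
name | COUNT(c.id)
-----+------------
Bob  | 2          
Dave | 0          
Eve  | 2          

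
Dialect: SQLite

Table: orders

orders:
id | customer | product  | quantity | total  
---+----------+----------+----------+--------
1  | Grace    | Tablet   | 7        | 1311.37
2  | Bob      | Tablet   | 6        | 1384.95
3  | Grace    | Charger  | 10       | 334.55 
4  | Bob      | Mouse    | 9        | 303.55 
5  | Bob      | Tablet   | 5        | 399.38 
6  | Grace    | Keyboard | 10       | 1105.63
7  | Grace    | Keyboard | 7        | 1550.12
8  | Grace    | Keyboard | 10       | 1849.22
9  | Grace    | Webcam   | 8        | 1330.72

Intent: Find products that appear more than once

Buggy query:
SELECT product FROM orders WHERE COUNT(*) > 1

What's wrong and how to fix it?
Bug: COUNT(*) is an aggregate and cannot be used in WHERE

Fix: Group first, then use HAVING for the count condition

Corrected query:
SELECT product FROM orders GROUP BY product HAVING COUNT(*) > 1

Result:
product 
--------
Keyboard
Tablet  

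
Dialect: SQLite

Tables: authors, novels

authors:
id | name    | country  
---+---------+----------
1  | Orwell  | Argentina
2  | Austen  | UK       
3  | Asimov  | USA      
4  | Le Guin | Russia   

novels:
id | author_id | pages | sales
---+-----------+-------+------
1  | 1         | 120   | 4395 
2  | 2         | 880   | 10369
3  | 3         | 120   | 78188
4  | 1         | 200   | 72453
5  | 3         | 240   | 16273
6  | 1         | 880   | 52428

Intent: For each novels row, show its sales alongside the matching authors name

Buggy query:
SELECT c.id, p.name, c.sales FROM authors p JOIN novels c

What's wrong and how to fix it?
Bug: Missing join condition: each novels row is matched to all authors rows instead of just its own

Fix: Specify the join condition linking the foreign key to the parent id

Corrected query:
SELECT c.id, p.name, c.sales FROM authors p JOIN novels c ON c.author_id = p.id

Result:
id | name   | sales
---+--------+------
1  | Orwell | 4395 
2  | Austen | 10369
3  | Asimov | 78188
4  | Orwell | 72453
5  | Asimov | 16273
6  | Orwell | 52428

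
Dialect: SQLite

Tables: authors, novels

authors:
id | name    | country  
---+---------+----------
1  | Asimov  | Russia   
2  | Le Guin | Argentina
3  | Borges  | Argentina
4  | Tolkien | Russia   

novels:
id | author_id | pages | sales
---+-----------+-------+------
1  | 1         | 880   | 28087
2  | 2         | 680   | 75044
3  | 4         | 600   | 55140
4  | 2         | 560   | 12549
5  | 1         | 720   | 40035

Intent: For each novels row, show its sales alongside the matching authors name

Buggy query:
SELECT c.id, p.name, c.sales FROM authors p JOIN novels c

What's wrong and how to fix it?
Bug: JOIN with no ON clause produces a cartesian product; every novels row pairs with every authors row

Fix: Specify the join condition linking the foreign key to the parent id

Corrected query:
SELECT c.id, p.name, c.sales FROM authors p JOIN novels c ON c.author_id = p.id

Result:
id | name    | sales
---+---------+------
1  | Asimov  | 28087
2  | Le Guin | 75044
3  | Tolkien | 55140
4  | Le Guin | 12549
5  | Asimov  | 40035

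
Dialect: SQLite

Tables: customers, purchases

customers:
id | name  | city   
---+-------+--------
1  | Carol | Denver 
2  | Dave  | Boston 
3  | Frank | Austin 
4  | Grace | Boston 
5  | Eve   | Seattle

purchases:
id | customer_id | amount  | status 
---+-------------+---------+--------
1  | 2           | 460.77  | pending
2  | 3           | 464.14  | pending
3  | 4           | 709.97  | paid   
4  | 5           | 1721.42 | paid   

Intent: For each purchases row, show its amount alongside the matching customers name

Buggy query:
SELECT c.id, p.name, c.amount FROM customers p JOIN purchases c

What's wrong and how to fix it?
Bug: Missing join condition: each purchases row is matched to all customers rows instead of just its own

Fix: Add ON c.customer_id = p.id to the JOIN

Corrected query:
SELECT c.id, p.name, c.amount FROM customers p JOIN purchases c ON c.customer_id = p.id

Result:
id | name  | amount 
---+-------+--------
1  | Dave  | 460.77 
2  | Frank | 464.14 
3  | Grace | 709.97 
4  | Eve   | 1721.42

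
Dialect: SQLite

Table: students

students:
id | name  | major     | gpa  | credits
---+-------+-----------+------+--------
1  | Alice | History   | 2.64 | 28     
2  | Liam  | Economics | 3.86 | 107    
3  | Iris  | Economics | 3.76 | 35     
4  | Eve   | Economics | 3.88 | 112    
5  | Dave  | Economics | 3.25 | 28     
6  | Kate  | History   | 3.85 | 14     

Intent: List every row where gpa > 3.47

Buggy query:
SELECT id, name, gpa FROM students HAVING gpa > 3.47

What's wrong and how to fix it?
Bug: HAVING filters the output of aggregation, but this query has no GROUP BY and no aggregate functions, so SQLite rejects it (HAVING clause on a non-aggregate query); the condition here is per row

Fix: Use WHERE for row-level filtering

Corrected query:
SELECT id, name, gpa FROM students WHERE gpa > 3.47

Result:
id | name | gpa 
---+------+-----
2  | Liam | 3.86
3  | Iris | 3.76
4  | Eve  | 3.88
6  | Kate | 3.85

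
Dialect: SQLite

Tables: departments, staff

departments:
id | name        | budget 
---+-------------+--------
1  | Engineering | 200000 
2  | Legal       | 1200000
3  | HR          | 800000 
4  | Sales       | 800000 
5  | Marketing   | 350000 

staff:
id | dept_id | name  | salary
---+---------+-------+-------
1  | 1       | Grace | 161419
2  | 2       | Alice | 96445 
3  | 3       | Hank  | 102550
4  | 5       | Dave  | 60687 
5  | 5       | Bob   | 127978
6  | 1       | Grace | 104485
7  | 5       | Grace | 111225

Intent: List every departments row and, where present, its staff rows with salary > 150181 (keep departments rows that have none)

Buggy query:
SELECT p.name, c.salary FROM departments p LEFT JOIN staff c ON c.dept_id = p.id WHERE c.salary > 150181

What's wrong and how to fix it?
Bug: Filtering c.salary in WHERE discards the NULL rows produced by LEFT JOIN, turning it into an inner join

Fix: Put 'c.salary > 150181' in the JOIN's ON clause instead of WHERE

Corrected query:
SELECT p.name, c.salary FROM departments p LEFT JOIN staff c ON c.dept_id = p.id AND c.salary > 150181

Result:
name        | salary
------------+-------
Engineering | 161419
Legal       | NULL  
HR          | NULL  
Sales       | NULL  
Marketing   | NULL  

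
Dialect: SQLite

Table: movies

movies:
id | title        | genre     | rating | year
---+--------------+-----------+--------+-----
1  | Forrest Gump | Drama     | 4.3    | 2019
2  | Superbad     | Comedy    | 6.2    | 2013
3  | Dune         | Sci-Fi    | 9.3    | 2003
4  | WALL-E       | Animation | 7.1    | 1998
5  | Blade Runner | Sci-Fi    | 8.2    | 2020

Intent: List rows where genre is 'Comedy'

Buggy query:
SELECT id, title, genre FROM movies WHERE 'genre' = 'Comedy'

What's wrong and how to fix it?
Bug: 'genre' in single quotes is a string literal, not the column; the comparison is literal-vs-literal and never true

Fix: Remove the quotes around the column name (or use double quotes for an identifier)

Corrected query:
SELECT id, title, genre FROM movies WHERE genre = 'Comedy'

Result:
id | title    | genre 
---+----------+-------
2  | Superbad | Comedy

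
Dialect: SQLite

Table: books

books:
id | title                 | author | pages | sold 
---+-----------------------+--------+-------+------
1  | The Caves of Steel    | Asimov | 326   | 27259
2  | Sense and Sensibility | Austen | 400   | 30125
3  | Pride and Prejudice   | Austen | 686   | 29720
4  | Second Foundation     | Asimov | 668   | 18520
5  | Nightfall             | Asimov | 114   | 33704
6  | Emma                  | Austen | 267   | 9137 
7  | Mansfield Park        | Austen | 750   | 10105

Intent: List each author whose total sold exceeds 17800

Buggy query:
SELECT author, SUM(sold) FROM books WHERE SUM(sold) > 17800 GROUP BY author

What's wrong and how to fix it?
Bug: Aggregate functions cannot appear in a WHERE clause

Fix: Move the aggregate condition to a HAVING clause

Corrected query:
SELECT author, SUM(sold) FROM books GROUP BY author HAVING SUM(sold) > 17800

Result:
author | SUM(sold)
-------+----------
Asimov | 79483    
Austen | 79087    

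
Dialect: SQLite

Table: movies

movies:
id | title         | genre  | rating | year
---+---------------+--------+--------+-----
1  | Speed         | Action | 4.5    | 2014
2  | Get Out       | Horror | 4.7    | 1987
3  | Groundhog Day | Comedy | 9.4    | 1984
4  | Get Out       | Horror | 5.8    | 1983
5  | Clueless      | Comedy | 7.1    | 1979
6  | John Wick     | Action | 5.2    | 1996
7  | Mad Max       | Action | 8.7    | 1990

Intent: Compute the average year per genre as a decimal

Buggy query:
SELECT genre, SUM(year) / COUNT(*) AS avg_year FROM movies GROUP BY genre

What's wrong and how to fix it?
Bug: Both operands are integers, so '/' performs integer division and truncates

Fix: Cast one side to REAL so the division keeps the fractional part

Corrected query:
SELECT genre, SUM(year) * 1.0 / COUNT(*) AS avg_year FROM movies GROUP BY genre

Result:
genre  | avg_year
-------+---------
Action | 2000    
Comedy | 1981.5  
Horror | 1985    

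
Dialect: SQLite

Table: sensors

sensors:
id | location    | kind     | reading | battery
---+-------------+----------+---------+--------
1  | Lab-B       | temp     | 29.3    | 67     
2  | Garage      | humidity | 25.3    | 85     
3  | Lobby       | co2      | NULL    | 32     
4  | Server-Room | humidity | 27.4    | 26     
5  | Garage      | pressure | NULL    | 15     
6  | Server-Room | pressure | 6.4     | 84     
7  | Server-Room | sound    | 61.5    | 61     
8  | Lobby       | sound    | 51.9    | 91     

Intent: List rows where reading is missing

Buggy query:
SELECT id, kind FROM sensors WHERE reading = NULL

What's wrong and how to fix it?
Bug: '= NULL' is always unknown in SQL three-valued logic, so no rows match

Fix: Use IS NULL to test for NULL

Corrected query:
SELECT id, kind FROM sensors WHERE reading IS NULL

Result:
id | kind    
---+---------
3  | co2     
5  | pressure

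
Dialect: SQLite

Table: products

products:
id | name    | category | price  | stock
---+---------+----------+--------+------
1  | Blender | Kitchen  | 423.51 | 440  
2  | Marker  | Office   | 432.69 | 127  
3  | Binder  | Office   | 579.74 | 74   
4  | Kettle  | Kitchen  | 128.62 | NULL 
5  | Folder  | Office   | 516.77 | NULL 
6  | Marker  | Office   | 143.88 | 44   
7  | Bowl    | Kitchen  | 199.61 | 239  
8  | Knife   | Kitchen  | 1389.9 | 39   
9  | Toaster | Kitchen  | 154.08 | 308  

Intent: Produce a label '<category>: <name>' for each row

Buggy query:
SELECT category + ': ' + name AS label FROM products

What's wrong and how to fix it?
Bug: '+' is numeric addition; on text columns SQLite converts them to 0 instead of concatenating

Fix: Replace + with || to concatenate text

Corrected query:
SELECT category || ': ' || name AS label FROM products

Result:
label           
----------------
Kitchen: Blender
Office: Marker  
Office: Binder  
Kitchen: Kettle 
Office: Folder  
Office: Marker  
Kitchen: Bowl   
Kitchen: Knife  
Kitchen: Toaster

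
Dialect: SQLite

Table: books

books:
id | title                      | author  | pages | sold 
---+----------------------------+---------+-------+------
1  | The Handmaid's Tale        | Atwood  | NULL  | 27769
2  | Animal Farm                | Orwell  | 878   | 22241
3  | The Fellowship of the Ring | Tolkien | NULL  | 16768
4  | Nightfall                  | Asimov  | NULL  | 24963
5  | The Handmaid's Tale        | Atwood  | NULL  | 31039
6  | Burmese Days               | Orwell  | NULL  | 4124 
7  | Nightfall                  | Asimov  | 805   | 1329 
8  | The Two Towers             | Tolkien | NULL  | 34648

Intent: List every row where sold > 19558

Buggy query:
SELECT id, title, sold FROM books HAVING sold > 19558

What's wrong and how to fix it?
Bug: HAVING filters the output of aggregation, but this query has no GROUP BY and no aggregate functions, so SQLite rejects it (HAVING clause on a non-aggregate query); the condition here is per row

Fix: Replace HAVING with WHERE since the condition applies to individual rows

Corrected query:
SELECT id, title, sold FROM books WHERE sold > 19558

Result:
id | title               | sold 
---+---------------------+------
1  | The Handmaid's Tale | 27769
2  | Animal Farm         | 22241
4  | Nightfall           | 24963
5  | The Handmaid's Tale | 31039
8  | The Two Towers      | 34648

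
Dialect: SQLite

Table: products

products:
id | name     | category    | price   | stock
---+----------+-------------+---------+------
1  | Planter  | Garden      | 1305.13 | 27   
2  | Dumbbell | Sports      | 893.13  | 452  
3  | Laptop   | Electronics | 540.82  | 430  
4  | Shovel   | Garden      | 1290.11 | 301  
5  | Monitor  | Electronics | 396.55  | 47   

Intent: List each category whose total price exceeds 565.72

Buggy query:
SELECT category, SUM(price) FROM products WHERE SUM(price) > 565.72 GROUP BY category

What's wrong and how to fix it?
Bug: WHERE runs before GROUP BY, so aggregates aren't available there

Fix: Use HAVING (which filters groups after aggregation) instead of WHERE

Corrected query:
SELECT category, SUM(price) FROM products GROUP BY category HAVING SUM(price) > 565.72

Result:
category    | SUM(price)
------------+-----------
Electronics | 937.37    
Garden      | 2595.24   
Sports      | 893.13    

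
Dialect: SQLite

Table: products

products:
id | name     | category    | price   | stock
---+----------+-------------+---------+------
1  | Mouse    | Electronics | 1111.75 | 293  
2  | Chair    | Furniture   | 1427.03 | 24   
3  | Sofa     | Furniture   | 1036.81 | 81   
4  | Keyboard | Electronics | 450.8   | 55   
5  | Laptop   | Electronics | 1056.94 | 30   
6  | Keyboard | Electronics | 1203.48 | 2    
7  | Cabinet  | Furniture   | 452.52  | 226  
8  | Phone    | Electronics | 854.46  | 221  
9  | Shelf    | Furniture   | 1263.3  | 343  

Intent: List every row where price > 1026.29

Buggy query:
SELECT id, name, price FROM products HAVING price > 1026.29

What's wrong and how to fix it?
Bug: This is a non-aggregate query (no GROUP BY, no aggregates), so in SQLite the HAVING clause is invalid here; a row-level condition belongs in WHERE

Fix: Use WHERE for row-level filtering

Corrected query:
SELECT id, name, price FROM products WHERE price > 1026.29

Result:
id | name     | price  
---+----------+--------
1  | Mouse    | 1111.75
2  | Chair    | 1427.03
3  | Sofa     | 1036.81
5  | Laptop   | 1056.94
6  | Keyboard | 1203.48
9  | Shelf    | 1263.3 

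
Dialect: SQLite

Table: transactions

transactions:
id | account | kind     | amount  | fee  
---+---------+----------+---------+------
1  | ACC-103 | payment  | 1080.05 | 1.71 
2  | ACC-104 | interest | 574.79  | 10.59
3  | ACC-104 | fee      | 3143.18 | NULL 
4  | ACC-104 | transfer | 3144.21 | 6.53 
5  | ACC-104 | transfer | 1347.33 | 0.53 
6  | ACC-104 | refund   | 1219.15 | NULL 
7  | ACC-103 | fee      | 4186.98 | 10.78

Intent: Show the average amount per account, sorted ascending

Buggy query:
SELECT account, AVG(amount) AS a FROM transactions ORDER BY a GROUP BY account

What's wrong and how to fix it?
Bug: ORDER BY appears before GROUP BY; SQL clause order requires GROUP BY first

Fix: Move ORDER BY to the end, after GROUP BY

Corrected query:
SELECT account, AVG(amount) AS a FROM transactions GROUP BY account ORDER BY a

Result:
account | a       
--------+---------
ACC-104 | 1885.732
ACC-103 | 2633.515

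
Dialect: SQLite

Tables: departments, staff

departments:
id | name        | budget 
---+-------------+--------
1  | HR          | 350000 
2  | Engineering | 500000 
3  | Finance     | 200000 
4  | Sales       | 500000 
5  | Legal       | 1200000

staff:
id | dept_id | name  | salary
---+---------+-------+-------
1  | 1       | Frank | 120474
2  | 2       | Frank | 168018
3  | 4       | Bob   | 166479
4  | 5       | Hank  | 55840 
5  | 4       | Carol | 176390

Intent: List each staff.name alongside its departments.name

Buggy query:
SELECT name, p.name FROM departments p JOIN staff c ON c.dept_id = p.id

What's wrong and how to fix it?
Bug: 'name' exists in both joined tables, so the database can't tell which one is meant

Fix: Prefix ambiguous columns with the table alias

Corrected query:
SELECT c.name, p.name FROM departments p JOIN staff c ON c.dept_id = p.id

Result:
name  | name       
------+------------
Frank | HR         
Frank | Engineering
Bob   | Sales      
Hank  | Legal      
Carol | Sales      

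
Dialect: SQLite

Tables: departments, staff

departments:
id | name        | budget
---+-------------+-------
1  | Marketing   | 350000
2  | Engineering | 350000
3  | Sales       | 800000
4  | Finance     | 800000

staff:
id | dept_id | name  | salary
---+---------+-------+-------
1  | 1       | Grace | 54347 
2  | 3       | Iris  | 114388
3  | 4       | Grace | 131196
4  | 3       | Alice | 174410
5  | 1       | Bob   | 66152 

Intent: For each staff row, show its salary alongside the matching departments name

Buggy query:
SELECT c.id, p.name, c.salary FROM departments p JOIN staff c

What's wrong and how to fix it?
Bug: Missing join condition: each staff row is matched to all departments rows instead of just its own

Fix: Add ON c.dept_id = p.id to the JOIN

Corrected query:
SELECT c.id, p.name, c.salary FROM departments p JOIN staff c ON c.dept_id = p.id

Result:
id | name      | salary
---+-----------+-------
1  | Marketing | 54347 
2  | Sales     | 114388
3  | Finance   | 131196
4  | Sales     | 174410
5  | Marketing | 66152 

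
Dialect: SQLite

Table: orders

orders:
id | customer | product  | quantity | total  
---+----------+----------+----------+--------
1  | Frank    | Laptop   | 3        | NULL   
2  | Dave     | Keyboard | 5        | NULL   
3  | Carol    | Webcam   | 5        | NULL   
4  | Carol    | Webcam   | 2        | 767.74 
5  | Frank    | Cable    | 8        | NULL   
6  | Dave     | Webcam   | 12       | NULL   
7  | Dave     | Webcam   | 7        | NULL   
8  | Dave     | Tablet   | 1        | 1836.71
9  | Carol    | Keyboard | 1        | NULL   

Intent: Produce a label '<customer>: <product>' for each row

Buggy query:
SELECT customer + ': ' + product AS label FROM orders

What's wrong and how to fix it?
Bug: '+' is numeric addition; on text columns SQLite converts them to 0 instead of concatenating

Fix: Use the || operator for string concatenation

Corrected query:
SELECT customer || ': ' || product AS label FROM orders

Result:
label          
---------------
Frank: Laptop  
Dave: Keyboard 
Carol: Webcam  
Carol: Webcam  
Frank: Cable   
Dave: Webcam   
Dave: Webcam   
Dave: Tablet   
Carol: Keyboard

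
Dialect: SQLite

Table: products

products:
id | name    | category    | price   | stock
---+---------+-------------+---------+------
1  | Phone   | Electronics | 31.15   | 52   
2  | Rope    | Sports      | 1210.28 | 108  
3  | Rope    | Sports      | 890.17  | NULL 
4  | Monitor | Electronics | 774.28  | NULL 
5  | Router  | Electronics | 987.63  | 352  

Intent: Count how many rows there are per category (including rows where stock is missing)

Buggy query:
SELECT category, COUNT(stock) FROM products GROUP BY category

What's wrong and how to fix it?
Bug: COUNT(column) counts non-NULL values only; rows with NULL stock aren't counted

Fix: Replace COUNT(stock) with COUNT(*)

Corrected query:
SELECT category, COUNT(*) FROM products GROUP BY category

Result:
category    | COUNT(*)
------------+---------
Electronics | 3       
Sports      | 2       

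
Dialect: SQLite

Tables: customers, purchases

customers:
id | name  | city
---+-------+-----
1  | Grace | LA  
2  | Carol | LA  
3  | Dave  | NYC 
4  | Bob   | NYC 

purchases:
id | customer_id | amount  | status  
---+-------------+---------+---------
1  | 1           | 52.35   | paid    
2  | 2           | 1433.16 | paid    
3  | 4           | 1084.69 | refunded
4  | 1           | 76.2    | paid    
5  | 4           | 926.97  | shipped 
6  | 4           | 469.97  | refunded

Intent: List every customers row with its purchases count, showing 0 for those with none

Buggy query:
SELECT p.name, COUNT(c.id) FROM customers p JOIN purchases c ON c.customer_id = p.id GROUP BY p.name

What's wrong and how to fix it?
Bug: INNER JOIN drops customers rows that have no matching purchases rows

Fix: Switch to LEFT JOIN to retain unmatched parent rows

Corrected query:
SELECT p.name, COUNT(c.id) FROM customers p LEFT JOIN purchases c ON c.customer_id = p.id GROUP BY p.name

Result:
name  | COUNT(c.id)
------+------------
Bob   | 3          
Carol | 1          
Dave  | 0          
Grace | 2          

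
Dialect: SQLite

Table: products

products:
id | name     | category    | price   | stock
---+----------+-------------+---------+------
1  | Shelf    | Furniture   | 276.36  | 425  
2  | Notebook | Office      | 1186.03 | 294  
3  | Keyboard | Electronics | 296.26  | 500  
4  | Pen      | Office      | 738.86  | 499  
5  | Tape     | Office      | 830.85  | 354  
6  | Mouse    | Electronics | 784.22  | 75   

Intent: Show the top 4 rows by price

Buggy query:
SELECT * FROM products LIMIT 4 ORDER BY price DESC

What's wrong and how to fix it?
Bug: ORDER BY cannot follow LIMIT; LIMIT is the final clause

Fix: Swap the clauses: ORDER BY first, then LIMIT

Corrected query:
SELECT * FROM products ORDER BY price DESC LIMIT 4

Result:
id | name     | category    | price   | stock
---+----------+-------------+---------+------
2  | Notebook | Office      | 1186.03 | 294  
5  | Tape     | Office      | 830.85  | 354  
6  | Mouse    | Electronics | 784.22  | 75   
4  | Pen      | Office      | 738.86  | 499  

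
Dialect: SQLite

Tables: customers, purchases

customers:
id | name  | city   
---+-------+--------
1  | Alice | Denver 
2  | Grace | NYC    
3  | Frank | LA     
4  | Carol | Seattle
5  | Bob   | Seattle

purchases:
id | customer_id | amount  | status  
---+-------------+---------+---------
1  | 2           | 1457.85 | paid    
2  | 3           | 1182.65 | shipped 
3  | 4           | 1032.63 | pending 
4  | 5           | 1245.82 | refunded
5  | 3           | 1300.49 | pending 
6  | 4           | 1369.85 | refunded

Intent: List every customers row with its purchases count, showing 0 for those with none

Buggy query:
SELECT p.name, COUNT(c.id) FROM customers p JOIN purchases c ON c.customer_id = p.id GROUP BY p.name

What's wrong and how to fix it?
Bug: An inner join excludes parents with zero children

Fix: Use LEFT JOIN so parents without children still appear (COUNT(c.id) gives 0)

Corrected query:
SELECT p.name, COUNT(c.id) FROM customers p LEFT JOIN purchases c ON c.customer_id = p.id GROUP BY p.name

Result:
name  | COUNT(c.id)
------+------------
Alice | 0          
Bob   | 1          
Carol | 2          
Frank | 2          
Grace | 1          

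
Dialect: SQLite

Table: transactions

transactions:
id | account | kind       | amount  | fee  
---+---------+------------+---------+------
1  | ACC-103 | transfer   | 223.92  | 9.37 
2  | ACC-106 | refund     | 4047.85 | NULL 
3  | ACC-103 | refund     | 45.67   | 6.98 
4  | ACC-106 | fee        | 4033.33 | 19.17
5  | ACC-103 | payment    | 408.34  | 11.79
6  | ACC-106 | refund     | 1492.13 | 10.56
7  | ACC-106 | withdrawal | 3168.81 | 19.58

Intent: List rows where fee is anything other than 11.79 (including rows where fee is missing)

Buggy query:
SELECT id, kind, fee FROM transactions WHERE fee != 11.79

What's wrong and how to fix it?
Bug: 'fee != 11.79' is unknown when fee is NULL, so NULL rows are silently excluded

Fix: Handle NULL separately with IS NULL alongside the inequality

Corrected query:
SELECT id, kind, fee FROM transactions WHERE fee != 11.79 OR fee IS NULL

Result:
id | kind       | fee  
---+------------+------
1  | transfer   | 9.37 
2  | refund     | NULL 
3  | refund     | 6.98 
4  | fee        | 19.17
6  | refund     | 10.56
7  | withdrawal | 19.58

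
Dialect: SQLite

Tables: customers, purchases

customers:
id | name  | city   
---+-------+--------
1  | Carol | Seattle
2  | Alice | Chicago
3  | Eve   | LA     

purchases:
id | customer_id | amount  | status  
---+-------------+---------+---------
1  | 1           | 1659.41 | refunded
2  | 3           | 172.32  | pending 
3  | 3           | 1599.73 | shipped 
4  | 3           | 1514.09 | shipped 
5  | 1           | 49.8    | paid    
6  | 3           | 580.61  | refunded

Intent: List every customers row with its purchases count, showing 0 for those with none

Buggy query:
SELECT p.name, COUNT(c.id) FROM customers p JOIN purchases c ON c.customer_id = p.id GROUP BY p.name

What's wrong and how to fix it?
Bug: INNER JOIN drops customers rows that have no matching purchases rows

Fix: Switch to LEFT JOIN to retain unmatched parent rows

Corrected query:
SELECT p.name, COUNT(c.id) FROM customers p LEFT JOIN purchases c ON c.customer_id = p.id GROUP BY p.name

Result:
name  | COUNT(c.id)
------+------------
Alice | 0          
Carol | 2          
Eve   | 4          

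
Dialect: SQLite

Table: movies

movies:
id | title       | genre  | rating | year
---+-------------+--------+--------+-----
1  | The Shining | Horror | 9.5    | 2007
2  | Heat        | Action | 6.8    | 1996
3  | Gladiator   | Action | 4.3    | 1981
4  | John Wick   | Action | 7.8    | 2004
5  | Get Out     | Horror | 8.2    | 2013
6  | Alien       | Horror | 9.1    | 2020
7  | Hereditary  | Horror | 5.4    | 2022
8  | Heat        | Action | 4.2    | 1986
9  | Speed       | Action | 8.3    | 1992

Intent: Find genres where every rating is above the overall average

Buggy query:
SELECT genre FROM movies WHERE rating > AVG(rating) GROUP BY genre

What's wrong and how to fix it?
Bug: AVG() is an aggregate; it can't sit directly in WHERE

Fix: Use a subquery for AVG and a HAVING MIN(...) filter so the condition holds for every row in the group

Corrected query:
SELECT genre FROM movies GROUP BY genre HAVING MIN(rating) > (SELECT AVG(rating) FROM movies)

Result:
(no rows)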